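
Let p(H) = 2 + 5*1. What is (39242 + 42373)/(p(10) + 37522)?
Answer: 81615/37529 ≈ 2.1747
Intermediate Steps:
p(H) = 7 (p(H) = 2 + 5 = 7)
(39242 + 42373)/(p(10) + 37522) = (39242 + 42373)/(7 + 37522) = 81615/37529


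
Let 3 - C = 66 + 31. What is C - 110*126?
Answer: -13954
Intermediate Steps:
C = -94 (C = 3 - (66 + 31) = 3 - 1*97 = 3 - 97 = -94)
C - 110*126 = -94 - 110*126 = -94 - 13860 = -13954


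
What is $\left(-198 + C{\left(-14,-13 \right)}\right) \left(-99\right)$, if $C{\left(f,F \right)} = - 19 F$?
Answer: $-4851$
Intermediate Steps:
$\left(-198 + C{\left(-14,-13 \right)}\right) \left(-99\right) = \left(-198 - -247\right) \left(-99\right) = \left(-198 + 247\right) \left(-99\right) = 49 \left(-99\right) = -4851$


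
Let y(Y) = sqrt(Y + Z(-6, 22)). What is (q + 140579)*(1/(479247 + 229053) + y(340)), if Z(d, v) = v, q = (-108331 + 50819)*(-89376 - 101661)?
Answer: 10987060523/708300 + 10987060523*sqrt(362) ≈ 2.0904e+11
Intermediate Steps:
q = 10986919944 (q = -57512*(-191037) = 10986919944)
y(Y) = sqrt(22 + Y) (y(Y) = sqrt(Y + 22) = sqrt(22 + Y))
(q + 140579)*(1/(479247 + 229053) + y(340)) = (10986919944 + 140579)*(1/(479247 + 229053) + sqrt(22 + 340)) = 10987060523*(1/708300 + sqrt(362)) = 10987060523/708300 + 10987060523*sqrt(362)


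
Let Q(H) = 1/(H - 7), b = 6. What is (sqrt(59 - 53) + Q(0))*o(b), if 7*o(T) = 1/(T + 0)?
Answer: -1/294 + sqrt(6)/42 ≈ 0.054920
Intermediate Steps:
o(T) = 1/(7*T) (o(T) = 1/(7*(T + 0)) = 1/(7*T))
Q(H) = 1/(-7 + H)
(sqrt(59 - 53) + Q(0))*o(b) = (sqrt(59 - 53) + 1/(-7 + 0))*((1/7)/6) = (sqrt(6) + 1/(-7))*((1/7)*(1/6)) = (sqrt(6) - 1/7)*(1/42) = (-1/7 + sqrt(6))*(1/42) = -1/294 + sqrt(6)/42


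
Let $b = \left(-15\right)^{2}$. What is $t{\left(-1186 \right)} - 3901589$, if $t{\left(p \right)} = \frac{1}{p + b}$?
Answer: $- \frac{3749427030}{961} \approx -3.9016 \cdot 10^{6}$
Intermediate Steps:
$b = 225$
$t{\left(p \right)} = \frac{1}{225 + p}$ ($t{\left(p \right)} = \frac{1}{p + 225} = \frac{1}{225 + p}$)
$t{\left(-1186 \right)} - 3901589 = \frac{1}{225 - 1186} - 3901589 = \frac{1}{-961} - 3901589 = - \frac{1}{961} - 3901589 = - \frac{3749427030}{961}$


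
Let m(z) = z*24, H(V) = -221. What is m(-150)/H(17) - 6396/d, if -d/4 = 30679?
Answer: 110797779/6780059 ≈ 16.342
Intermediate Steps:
d = -122716 (d = -4*30679 = -122716)
m(z) = 24*z
m(-150)/H(17) - 6396/d = (24*(-150))/(-221) - 6396/(-122716) = -3600*(-1/221) - 6396*(-1/122716) = 3600/221 + 1599/30679 = 110797779/6780059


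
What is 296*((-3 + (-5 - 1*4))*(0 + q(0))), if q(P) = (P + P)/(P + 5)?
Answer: 0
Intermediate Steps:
q(P) = 2*P/(5 + P) (q(P) = (2*P)/(5 + P) = 2*P/(5 + P))
296*((-3 + (-5 - 1*4))*(0 + q(0))) = 296*((-3 + (-5 - 1*4))*(0 + 2*0/(5 + 0))) = 296*((-3 + (-5 - 4))*(0 + 2*0/5)) = 296*((-3 - 9)*(0 + 2*0*(1/5))) = 296*(-12*(0 + 0)) = 296*(-12*0) = 296*0 = 0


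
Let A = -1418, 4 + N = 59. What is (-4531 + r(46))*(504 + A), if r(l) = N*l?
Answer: 1828914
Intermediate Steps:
N = 55 (N = -4 + 59 = 55)
r(l) = 55*l
(-4531 + r(46))*(504 + A) = (-4531 + 55*46)*(504 - 1418) = (-4531 + 2530)*(-914) = -2001*(-914) = 1828914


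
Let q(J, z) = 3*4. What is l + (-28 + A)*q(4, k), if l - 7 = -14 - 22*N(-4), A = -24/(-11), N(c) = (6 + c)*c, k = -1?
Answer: -1549/11 ≈ -140.82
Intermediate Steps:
q(J, z) = 12
N(c) = c*(6 + c)
A = 24/11 (A = -24*(-1/11) = 24/11 ≈ 2.1818)
l = 169 (l = 7 + (-14 - (-88)*(6 - 4)) = 7 + (-14 - (-88)*2) = 7 + (-14 - 22*(-8)) = 7 + (-14 + 176) = 7 + 162 = 169)
l + (-28 + A)*q(4, k) = 169 + (-28 + 24/11)*12 = 169 - 284/11*12 = 169 - 3408/11 = -1549/11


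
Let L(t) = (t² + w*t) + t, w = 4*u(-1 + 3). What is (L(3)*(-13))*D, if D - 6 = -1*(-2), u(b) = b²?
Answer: -6240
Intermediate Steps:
D = 8 (D = 6 - 1*(-2) = 6 + 2 = 8)
w = 16 (w = 4*(-1 + 3)² = 4*2² = 4*4 = 16)
L(t) = t² + 17*t (L(t) = (t² + 16*t) + t = t² + 17*t)
(L(3)*(-13))*D = ((3*(17 + 3))*(-13))*8 = ((3*20)*(-13))*8 = (60*(-13))*8 = -780*8 = -6240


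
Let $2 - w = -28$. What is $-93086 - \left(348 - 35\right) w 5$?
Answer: $-140036$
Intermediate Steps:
$w = 30$ ($w = 2 - -28 = 2 + 28 = 30$)
$-93086 - \left(348 - 35\right) w 5 = -93086 - \left(348 - 35\right) 30 \cdot 5 = -93086 - 313 \cdot 150 = -93086 - 46950 = -140036$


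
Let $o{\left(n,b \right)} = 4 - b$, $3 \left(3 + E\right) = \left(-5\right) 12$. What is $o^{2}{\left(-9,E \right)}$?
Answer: $729$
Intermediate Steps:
$E = -23$ ($E = -3 + \frac{\left(-5\right) 12}{3} = -3 + \frac{1}{3} \left(-60\right) = -3 - 20 = -23$)
$o^{2}{\left(-9,E \right)} = \left(4 - -23\right)^{2} = \left(4 + 23\right)^{2} = 27^{2} = 729$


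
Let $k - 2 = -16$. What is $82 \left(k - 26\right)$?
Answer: $-3280$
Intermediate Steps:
$k = -14$ ($k = 2 - 16 = -14$)
$82 \left(k - 26\right) = 82 \left(-14 - 26\right) = 82 \left(-40\right) = -3280$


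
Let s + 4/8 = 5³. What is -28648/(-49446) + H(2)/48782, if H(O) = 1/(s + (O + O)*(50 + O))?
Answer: 232335519583/401007430845 ≈ 0.57938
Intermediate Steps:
s = 249/2 (s = -½ + 5³ = -½ + 125 = 249/2 ≈ 124.50)
H(O) = 1/(249/2 + 2*O*(50 + O)) (H(O) = 1/(249/2 + (O + O)*(50 + O)) = 1/(249/2 + (2*O)*(50 + O)) = 1/(249/2 + 2*O*(50 + O)))
-28648/(-49446) + H(2)/48782 = -28648/(-49446) + (2/(249 + 4*2² + 200*2))/48782 = -28648*(-1/49446) + (2/(249 + 4*4 + 400))*(1/48782) = 14324/24723 + (2/(249 + 16 + 400))*(1/48782) = 14324/24723 + (2/665)*(1/48782) = 14324/24723 + 1/16220015 = 232335519583/401007430845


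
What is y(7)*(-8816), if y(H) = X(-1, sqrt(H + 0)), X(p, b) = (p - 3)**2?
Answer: -141056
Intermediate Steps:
X(p, b) = (-3 + p)**2
y(H) = 16 (y(H) = (-3 - 1)**2 = (-4)**2 = 16)
y(7)*(-8816) = 16*(-8816) = -141056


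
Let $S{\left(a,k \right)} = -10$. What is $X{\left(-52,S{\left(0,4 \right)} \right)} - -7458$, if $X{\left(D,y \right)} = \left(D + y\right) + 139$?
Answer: $7535$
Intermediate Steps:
$X{\left(D,y \right)} = 139 + D + y$
$X{\left(-52,S{\left(0,4 \right)} \right)} - -7458 = \left(139 - 52 - 10\right) - -7458 = 77 + 7458 = 7535$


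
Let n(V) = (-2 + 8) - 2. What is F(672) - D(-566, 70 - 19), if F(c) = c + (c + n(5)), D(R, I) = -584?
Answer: 1932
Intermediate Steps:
n(V) = 4 (n(V) = 6 - 2 = 4)
F(c) = 4 + 2*c (F(c) = c + (c + 4) = c + (4 + c) = 4 + 2*c)
F(672) - D(-566, 70 - 19) = (4 + 2*672) - 1*(-584) = (4 + 1344) + 584 = 1348 + 584 = 1932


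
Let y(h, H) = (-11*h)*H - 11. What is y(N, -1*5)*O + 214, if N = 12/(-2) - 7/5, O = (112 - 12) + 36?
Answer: -56634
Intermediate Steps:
O = 136 (O = 100 + 36 = 136)
N = -37/5 (N = 12*(-½) - 7*⅕ = -6 - 7/5 = -37/5 ≈ -7.4000)
y(h, H) = -11 - 11*H*h (y(h, H) = -11*H*h - 11 = -11 - 11*H*h)
y(N, -1*5)*O + 214 = (-11 - 11*(-1*5)*(-37/5))*136 + 214 = (-11 - 11*(-5)*(-37/5))*136 + 214 = (-11 - 407)*136 + 214 = -418*136 + 214 = -56848 + 214 = -56634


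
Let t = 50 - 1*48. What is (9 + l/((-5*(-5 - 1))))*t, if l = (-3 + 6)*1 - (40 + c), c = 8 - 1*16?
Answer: 241/15 ≈ 16.067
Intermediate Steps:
c = -8 (c = 8 - 16 = -8)
l = -29 (l = (-3 + 6)*1 - (40 - 8) = 3*1 - 1*32 = 3 - 32 = -29)
t = 2 (t = 50 - 48 = 2)
(9 + l/((-5*(-5 - 1))))*t = (9 - 29*(-1/(5*(-5 - 1))))*2 = (9 - 29/((-5*(-6))))*2 = (9 - 29/30)*2 = (241/30)*2 = 241/15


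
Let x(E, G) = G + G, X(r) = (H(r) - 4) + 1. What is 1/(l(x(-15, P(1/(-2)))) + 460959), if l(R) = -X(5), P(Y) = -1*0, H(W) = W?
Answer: 1/460957 ≈ 2.1694e-6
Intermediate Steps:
P(Y) = 0
X(r) = -3 + r (X(r) = (r - 4) + 1 = (-4 + r) + 1 = -3 + r)
x(E, G) = 2*G
l(R) = -2 (l(R) = -(-3 + 5) = -1*2 = -2)
1/(l(x(-15, P(1/(-2)))) + 460959) = 1/(-2 + 460959) = 1/460957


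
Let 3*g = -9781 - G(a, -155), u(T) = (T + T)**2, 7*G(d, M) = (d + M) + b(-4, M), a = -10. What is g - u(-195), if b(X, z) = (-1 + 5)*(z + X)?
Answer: -3261766/21 ≈ -1.5532e+5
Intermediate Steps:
b(X, z) = 4*X + 4*z (b(X, z) = 4*(X + z) = 4*X + 4*z)
G(d, M) = -16/7 + d/7 + 5*M/7 (G(d, M) = ((d + M) + (4*(-4) + 4*M))/7 = ((M + d) + (-16 + 4*M))/7 = (-16 + d + 5*M)/7 = -16/7 + d/7 + 5*M/7)
u(T) = 4*T**2 (u(T) = (2*T)**2 = 4*T**2)
g = -67666/21 (g = (-9781 - (-16/7 + (1/7)*(-10) + (5/7)*(-155)))/3 = (-9781 - (-16/7 - 10/7 - 775/7))/3 = (-9781 - 1*(-801/7))/3 = (-9781 + 801/7)/3 = (1/3)*(-67666/7) = -67666/21 ≈ -3222.2)
g - u(-195) = -67666/21 - 4*(-195)**2 = -67666/21 - 4*38025 = -67666/21 - 1*152100 = -67666/21 - 152100 = -3261766/21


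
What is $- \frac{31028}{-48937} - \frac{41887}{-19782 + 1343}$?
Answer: $\frac{2621949411}{902349343} \approx 2.9057$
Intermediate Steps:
$- \frac{31028}{-48937} - \frac{41887}{-19782 + 1343} = \left(-31028\right) \left(- \frac{1}{48937}\right) - \frac{41887}{-18439} = \frac{31028}{48937} - - \frac{41887}{18439} = \frac{31028}{48937} + \frac{41887}{18439} = \frac{2621949411}{902349343}$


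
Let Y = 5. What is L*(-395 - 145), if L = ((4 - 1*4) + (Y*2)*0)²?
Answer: 0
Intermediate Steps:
L = 0 (L = ((4 - 1*4) + (5*2)*0)² = ((4 - 4) + 10*0)² = (0 + 0)² = 0² = 0)
L*(-395 - 145) = 0*(-395 - 145) = 0*(-540) = 0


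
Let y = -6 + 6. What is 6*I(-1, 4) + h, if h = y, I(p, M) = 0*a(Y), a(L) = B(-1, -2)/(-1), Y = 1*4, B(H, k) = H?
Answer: 0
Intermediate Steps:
Y = 4
a(L) = 1 (a(L) = -1/(-1) = -1*(-1) = 1)
y = 0
I(p, M) = 0 (I(p, M) = 0*1 = 0)
h = 0
6*I(-1, 4) + h = 6*0 + 0 = 0 + 0 = 0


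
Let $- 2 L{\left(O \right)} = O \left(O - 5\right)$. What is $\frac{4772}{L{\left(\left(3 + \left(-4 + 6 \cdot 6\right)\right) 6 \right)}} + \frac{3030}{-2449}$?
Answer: $- \frac{76907378}{52714725} \approx -1.4589$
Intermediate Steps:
$L{\left(O \right)} = - \frac{O \left(-5 + O\right)}{2}$ ($L{\left(O \right)} = - \frac{O \left(O - 5\right)}{2} = - \frac{O \left(-5 + O\right)}{2}$)
$\frac{4772}{L{\left(\left(3 + \left(-4 + 6 \cdot 6\right)\right) 6 \right)}} + \frac{3030}{-2449} = \frac{4772}{\frac{1}{2} \left(3 + \left(-4 + 6 \cdot 6\right)\right) 6 \left(5 - \left(3 + \left(-4 + 6 \cdot 6\right)\right) 6\right)} + \frac{3030}{-2449} = \frac{4772}{\frac{1}{2} \left(3 + \left(-4 + 36\right)\right) 6 \left(5 - \left(3 + \left(-4 + 36\right)\right) 6\right)} + 3030 \left(- \frac{1}{2449}\right) = \frac{4772}{\frac{1}{2} \left(3 + 32\right) 6 \left(5 - \left(3 + 32\right) 6\right)} - \frac{3030}{2449} = \frac{4772}{\frac{1}{2} \cdot 35 \cdot 6 \left(5 - 35 \cdot 6\right)} - \frac{3030}{2449} = \frac{4772}{\frac{1}{2} \cdot 210 \left(5 - 210\right)} - \frac{3030}{2449} = \frac{4772}{\frac{1}{2} \cdot 210 \left(-205\right)} - \frac{3030}{2449} = \frac{4772}{-21525} - \frac{3030}{2449} = 4772 \left(- \frac{1}{21525}\right) - \frac{3030}{2449} = - \frac{4772}{21525} - \frac{3030}{2449} = - \frac{76907378}{52714725}$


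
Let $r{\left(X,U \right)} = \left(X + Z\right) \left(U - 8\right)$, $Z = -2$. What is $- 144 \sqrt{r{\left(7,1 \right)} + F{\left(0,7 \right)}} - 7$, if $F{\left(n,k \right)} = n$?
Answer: $-7 - 144 i \sqrt{35} \approx -7.0 - 851.92 i$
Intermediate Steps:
$r{\left(X,U \right)} = \left(-8 + U\right) \left(-2 + X\right)$ ($r{\left(X,U \right)} = \left(X - 2\right) \left(U - 8\right) = \left(-2 + X\right) \left(-8 + U\right) = \left(-8 + U\right) \left(-2 + X\right)$)
$- 144 \sqrt{r{\left(7,1 \right)} + F{\left(0,7 \right)}} - 7 = - 144 \sqrt{\left(16 - 56 - 2 + 1 \cdot 7\right) + 0} - 7 = - 144 \sqrt{\left(16 - 56 - 2 + 7\right) + 0} - 7 = - 144 \sqrt{-35 + 0} - 7 = - 144 \sqrt{-35} - 7 = - 144 i \sqrt{35} - 7 = -7 - 144 i \sqrt{35}$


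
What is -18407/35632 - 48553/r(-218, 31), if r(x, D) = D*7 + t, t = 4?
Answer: -102006379/463216 ≈ -220.21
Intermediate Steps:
r(x, D) = 4 + 7*D (r(x, D) = D*7 + 4 = 7*D + 4 = 4 + 7*D)
-18407/35632 - 48553/r(-218, 31) = -18407/35632 - 48553/(4 + 7*31) = -18407*1/35632 - 48553/(4 + 217) = -18407/35632 - 48553/221 = -102006379/463216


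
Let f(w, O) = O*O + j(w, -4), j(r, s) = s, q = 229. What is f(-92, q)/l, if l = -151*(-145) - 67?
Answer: 17479/7276 ≈ 2.4023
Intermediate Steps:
f(w, O) = -4 + O**2 (f(w, O) = O*O - 4 = O**2 - 4 = -4 + O**2)
l = 21828 (l = 21895 - 67 = 21828)
f(-92, q)/l = (-4 + 229**2)/21828 = (-4 + 52441)*(1/21828) = 52437*(1/21828) = 17479/7276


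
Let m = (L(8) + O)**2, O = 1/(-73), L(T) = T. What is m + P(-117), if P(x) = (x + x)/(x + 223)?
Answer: 17390624/282437 ≈ 61.573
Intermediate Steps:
P(x) = 2*x/(223 + x) (P(x) = (2*x)/(223 + x) = 2*x/(223 + x))
O = -1/73 ≈ -0.013699
m = 339889/5329 (m = (8 - 1/73)**2 = (583/73)**2 = 339889/5329 ≈ 63.781)
m + P(-117) = 339889/5329 + 2*(-117)/(223 - 117) = 339889/5329 + 2*(-117)/106 = 339889/5329 + 2*(-117)*(1/106) = 339889/5329 - 117/53 = 17390624/282437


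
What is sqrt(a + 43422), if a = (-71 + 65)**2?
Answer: sqrt(43458) ≈ 208.47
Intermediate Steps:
a = 36 (a = (-6)**2 = 36)
sqrt(a + 43422) = sqrt(36 + 43422) = sqrt(43458)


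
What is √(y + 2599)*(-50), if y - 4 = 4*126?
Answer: -50*√3107 ≈ -2787.0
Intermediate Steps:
y = 508 (y = 4 + 4*126 = 4 + 504 = 508)
√(y + 2599)*(-50) = √(508 + 2599)*(-50) = √3107*(-50) = -50*√3107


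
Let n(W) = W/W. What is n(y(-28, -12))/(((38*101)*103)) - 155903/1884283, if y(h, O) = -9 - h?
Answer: -61628754259/744883449862 ≈ -0.082736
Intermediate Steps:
n(W) = 1
n(y(-28, -12))/(((38*101)*103)) - 155903/1884283 = 1/((38*101)*103) - 155903/1884283 = 1/(3838*103) - 155903*1/1884283 = 1/395314 - 155903/1884283 = -61628754259/744883449862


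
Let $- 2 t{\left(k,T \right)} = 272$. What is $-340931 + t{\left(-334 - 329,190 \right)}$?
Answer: $-341067$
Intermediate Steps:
$t{\left(k,T \right)} = -136$ ($t{\left(k,T \right)} = \left(- \frac{1}{2}\right) 272 = -136$)
$-340931 + t{\left(-334 - 329,190 \right)} = -340931 - 136 = -341067$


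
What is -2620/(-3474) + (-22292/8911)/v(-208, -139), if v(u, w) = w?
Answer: 1661325194/2151498573 ≈ 0.77217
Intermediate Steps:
-2620/(-3474) + (-22292/8911)/v(-208, -139) = -2620/(-3474) - 22292/8911/(-139) = -2620*(-1/3474) - 22292*1/8911*(-1/139) = 1310/1737 - 22292/8911*(-1/139) = 1310/1737 + 22292/1238629 = 1661325194/2151498573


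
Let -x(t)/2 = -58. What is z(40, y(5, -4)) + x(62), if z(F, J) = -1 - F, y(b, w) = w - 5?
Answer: 75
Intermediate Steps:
y(b, w) = -5 + w
x(t) = 116 (x(t) = -2*(-58) = 116)
z(40, y(5, -4)) + x(62) = (-1 - 1*40) + 116 = (-1 - 40) + 116 = -41 + 116 = 75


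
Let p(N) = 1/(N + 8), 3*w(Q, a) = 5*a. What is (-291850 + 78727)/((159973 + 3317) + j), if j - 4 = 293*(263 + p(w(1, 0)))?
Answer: -568328/641039 ≈ -0.88657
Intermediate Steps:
w(Q, a) = 5*a/3 (w(Q, a) = (5*a)/3 = 5*a/3)
p(N) = 1/(8 + N)
j = 616797/8 (j = 4 + 293*(263 + 1/(8 + (5/3)*0)) = 4 + 293*(263 + 1/(8 + 0)) = 4 + 293*(263 + 1/8) = 4 + 293*(2105/8) = 4 + 616765/8 = 616797/8 ≈ 77100.)
(-291850 + 78727)/((159973 + 3317) + j) = (-291850 + 78727)/((159973 + 3317) + 616797/8) = -213123/(163290 + 616797/8) = -213123/1923117/8 = -213123*8/1923117 = -568328/641039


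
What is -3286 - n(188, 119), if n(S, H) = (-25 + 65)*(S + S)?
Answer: -18326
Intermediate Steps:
n(S, H) = 80*S (n(S, H) = 40*(2*S) = 80*S)
-3286 - n(188, 119) = -3286 - 80*188 = -3286 - 1*15040 = -3286 - 15040 = -18326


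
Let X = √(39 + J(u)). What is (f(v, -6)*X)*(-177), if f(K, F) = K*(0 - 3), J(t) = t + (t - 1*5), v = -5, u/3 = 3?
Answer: -5310*√13 ≈ -19145.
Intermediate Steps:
u = 9 (u = 3*3 = 9)
J(t) = -5 + 2*t (J(t) = t + (t - 5) = t + (-5 + t) = -5 + 2*t)
f(K, F) = -3*K (f(K, F) = K*(-3) = -3*K)
X = 2*√13 (X = √(39 + (-5 + 2*9)) = √(39 + (-5 + 18)) = √(39 + 13) = √52 = 2*√13 ≈ 7.2111)
(f(v, -6)*X)*(-177) = ((-3*(-5))*(2*√13))*(-177) = (15*(2*√13))*(-177) = (30*√13)*(-177) = -5310*√13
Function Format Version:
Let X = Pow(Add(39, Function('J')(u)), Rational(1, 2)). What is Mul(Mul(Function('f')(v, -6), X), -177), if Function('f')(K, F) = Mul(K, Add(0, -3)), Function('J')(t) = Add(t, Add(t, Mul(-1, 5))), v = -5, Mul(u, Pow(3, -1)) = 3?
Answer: Mul(-5310, Pow(13, Rational(1, 2))) ≈ -19145.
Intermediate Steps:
u = 9 (u = Mul(3, 3) = 9)
Function('J')(t) = Add(-5, Mul(2, t)) (Function('J')(t) = Add(t, Add(t, -5)) = Add(t, Add(-5, t)) = Add(-5, Mul(2, t)))
Function('f')(K, F) = Mul(-3, K) (Function('f')(K, F) = Mul(K, -3) = Mul(-3, K))
X = Mul(2, Pow(13, Rational(1, 2))) (X = Pow(Add(39, Add(-5, Mul(2, 9))), Rational(1, 2)) = Pow(Add(39, Add(-5, 18)), Rational(1, 2)) = Pow(Add(39, 13), Rational(1, 2)) = Pow(52, Rational(1, 2)) = Mul(2, Pow(13, Rational(1, 2))) ≈ 7.2111)
Mul(Mul(Function('f')(v, -6), X), -177) = Mul(Mul(Mul(-3, -5), Mul(2, Pow(13, Rational(1, 2)))), -177) = Mul(Mul(15, Mul(2, Pow(13, Rational(1, 2)))), -177) = Mul(Mul(30, Pow(13, Rational(1, 2))), -177) = Mul(-5310, Pow(13, Rational(1, 2)))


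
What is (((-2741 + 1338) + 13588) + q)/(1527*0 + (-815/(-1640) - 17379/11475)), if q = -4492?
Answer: -3217212600/425543 ≈ -7560.3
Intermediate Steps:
(((-2741 + 1338) + 13588) + q)/(1527*0 + (-815/(-1640) - 17379/11475)) = (((-2741 + 1338) + 13588) - 4492)/(1527*0 + (-815/(-1640) - 17379/11475)) = ((-1403 + 13588) - 4492)/(0 + (-815*(-1/1640) - 17379*1/11475)) = (12185 - 4492)/(0 + (163/328 - 1931/1275)) = 7693/(0 - 425543/418200) = 7693/(-425543/418200) = 7693*(-418200/425543) = -3217212600/425543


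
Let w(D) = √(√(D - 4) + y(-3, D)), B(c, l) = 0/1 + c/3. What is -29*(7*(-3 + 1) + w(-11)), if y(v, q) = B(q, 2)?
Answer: 406 - 29*√(-33 + 9*I*√15)/3 ≈ 379.53 - 61.518*I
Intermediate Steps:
B(c, l) = c/3 (B(c, l) = 0*1 + c*(⅓) = 0 + c/3 = c/3)
y(v, q) = q/3
w(D) = √(√(-4 + D) + D/3) (w(D) = √(√(D - 4) + D/3) = √(√(-4 + D) + D/3))
-29*(7*(-3 + 1) + w(-11)) = -29*(7*(-3 + 1) + √(3*(-11) + 9*√(-4 - 11))/3) = -29*(7*(-2) + √(-33 + 9*√(-15))/3) = -29*(-14 + √(-33 + 9*(I*√15))/3) = -29*(-14 + √(-33 + 9*I*√15)/3) = 406 - 29*√(-33 + 9*I*√15)/3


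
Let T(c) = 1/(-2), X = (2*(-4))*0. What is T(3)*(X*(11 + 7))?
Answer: 0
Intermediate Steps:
X = 0 (X = -8*0 = 0)
T(c) = -½
T(3)*(X*(11 + 7)) = -0*(11 + 7) = -0*18 = -½*0 = 0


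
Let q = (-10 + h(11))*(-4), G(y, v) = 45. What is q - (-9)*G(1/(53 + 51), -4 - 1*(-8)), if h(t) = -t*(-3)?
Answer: 313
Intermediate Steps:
h(t) = 3*t
q = -92 (q = (-10 + 3*11)*(-4) = (-10 + 33)*(-4) = 23*(-4) = -92)
q - (-9)*G(1/(53 + 51), -4 - 1*(-8)) = -92 - (-9)*45 = -92 - 1*(-405) = -92 + 405 = 313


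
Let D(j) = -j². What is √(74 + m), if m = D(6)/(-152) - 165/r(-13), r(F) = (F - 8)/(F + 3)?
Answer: I*√306698/266 ≈ 2.082*I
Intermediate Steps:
r(F) = (-8 + F)/(3 + F)
m = -20837/266 (m = -1*6²/(-152) - 165*(3 - 13)/(-8 - 13) = -1*36*(-1/152) - 165/(-21/(-10)) = -36*(-1/152) - 165/((-⅒*(-21))) = 9/38 - 165/21/10 = 9/38 - 165*10/21 = 9/38 - 550/7 = -20837/266 ≈ -78.335)
√(74 + m) = √(74 - 20837/266) = √(-1153/266) = I*√306698/266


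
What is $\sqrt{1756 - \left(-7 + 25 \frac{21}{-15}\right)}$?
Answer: $\sqrt{1798} \approx 42.403$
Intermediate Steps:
$\sqrt{1756 - \left(-7 + 25 \frac{21}{-15}\right)} = \sqrt{1756 - \left(-7 + 25 \cdot 21 \left(- \frac{1}{15}\right)\right)} = \sqrt{1756 + \left(\left(-25\right) \left(- \frac{7}{5}\right) + 7\right)} = \sqrt{1756 + \left(35 + 7\right)} = \sqrt{1756 + 42} = \sqrt{1798}$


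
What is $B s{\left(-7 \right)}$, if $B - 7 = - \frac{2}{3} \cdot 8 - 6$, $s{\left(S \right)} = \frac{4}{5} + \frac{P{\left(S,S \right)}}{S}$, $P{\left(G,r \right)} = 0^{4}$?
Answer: $- \frac{52}{15} \approx -3.4667$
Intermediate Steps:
$P{\left(G,r \right)} = 0$
$s{\left(S \right)} = \frac{4}{5}$ ($s{\left(S \right)} = \frac{4}{5} + \frac{0}{S} = 4 \cdot \frac{1}{5} + 0 = \frac{4}{5} + 0 = \frac{4}{5}$)
$B = - \frac{13}{3}$ ($B = 7 - \left(6 - - \frac{2}{3} \cdot 8\right) = 7 - \left(6 - \left(-2\right) \frac{1}{3} \cdot 8\right) = 7 - \frac{34}{3} = - \frac{13}{3} \approx -4.3333$)
$B s{\left(-7 \right)} = \left(- \frac{13}{3}\right) \frac{4}{5} = - \frac{52}{15}$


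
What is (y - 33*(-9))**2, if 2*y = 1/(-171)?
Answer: 10317074329/116964 ≈ 88207.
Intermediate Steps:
y = -1/342 (y = (1/2)/(-171) = (1/2)*(-1/171) = -1/342 ≈ -0.0029240)
(y - 33*(-9))**2 = (-1/342 - 33*(-9))**2 = (-1/342 + 297)**2 = (101573/342)**2 = 10317074329/116964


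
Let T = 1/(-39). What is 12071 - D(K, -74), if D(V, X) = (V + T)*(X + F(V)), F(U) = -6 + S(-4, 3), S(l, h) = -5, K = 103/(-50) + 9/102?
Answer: 2320738/195 ≈ 11901.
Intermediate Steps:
K = -838/425 (K = 103*(-1/50) + 9*(1/102) = -103/50 + 3/34 = -838/425 ≈ -1.9718)
T = -1/39 ≈ -0.025641
F(U) = -11 (F(U) = -6 - 5 = -11)
D(V, X) = (-11 + X)*(-1/39 + V) (D(V, X) = (V - 1/39)*(X - 11) = (-1/39 + V)*(-11 + X) = (-11 + X)*(-1/39 + V))
12071 - D(K, -74) = 12071 - (11/39 - 11*(-838/425) - 1/39*(-74) - 838/425*(-74)) = 12071 - (11/39 + 9218/425 + 74/39 + 62012/425) = 12071 - 1*33107/195 = 12071 - 33107/195 = 2320738/195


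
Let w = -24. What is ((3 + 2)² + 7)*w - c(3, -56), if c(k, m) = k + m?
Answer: -715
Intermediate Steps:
((3 + 2)² + 7)*w - c(3, -56) = ((3 + 2)² + 7)*(-24) - (3 - 56) = (5² + 7)*(-24) - 1*(-53) = (25 + 7)*(-24) + 53 = 32*(-24) + 53 = -768 + 53 = -715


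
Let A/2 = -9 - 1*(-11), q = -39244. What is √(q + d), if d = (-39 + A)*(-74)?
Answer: I*√36654 ≈ 191.45*I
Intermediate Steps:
A = 4 (A = 2*(-9 - 1*(-11)) = 2*(-9 + 11) = 2*2 = 4)
d = 2590 (d = (-39 + 4)*(-74) = -35*(-74) = 2590)
√(q + d) = √(-39244 + 2590) = √(-36654) = I*√36654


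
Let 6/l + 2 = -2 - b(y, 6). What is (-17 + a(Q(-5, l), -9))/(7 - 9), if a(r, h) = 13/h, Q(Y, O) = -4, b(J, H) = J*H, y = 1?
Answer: 83/9 ≈ 9.2222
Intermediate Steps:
b(J, H) = H*J
l = -3/5 (l = 6/(-2 + (-2 - 6)) = 6/(-2 - 8) = 6/(-10) = 6*(-1/10) = -3/5 ≈ -0.60000)
(-17 + a(Q(-5, l), -9))/(7 - 9) = (-17 + 13/(-9))/(7 - 9) = (-17 + 13*(-1/9))/(-2) = -(-17 - 13/9)/2 = -1/2*(-166/9) = 83/9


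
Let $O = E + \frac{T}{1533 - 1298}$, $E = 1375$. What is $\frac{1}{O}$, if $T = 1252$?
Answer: $\frac{235}{324377} \approx 0.00072447$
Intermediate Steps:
$O = \frac{324377}{235}$ ($O = 1375 + \frac{1}{1533 - 1298} \cdot 1252 = 1375 + \frac{1}{235} \cdot 1252 = 1375 + \frac{1252}{235} = \frac{324377}{235} \approx 1380.3$)
$\frac{1}{O} = \frac{1}{\frac{324377}{235}} = \frac{235}{324377}$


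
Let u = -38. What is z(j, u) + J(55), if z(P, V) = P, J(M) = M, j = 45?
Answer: 100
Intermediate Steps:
z(j, u) + J(55) = 45 + 55 = 100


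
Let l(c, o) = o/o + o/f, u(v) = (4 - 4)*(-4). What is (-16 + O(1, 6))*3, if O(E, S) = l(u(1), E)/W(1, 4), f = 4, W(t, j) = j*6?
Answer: -1531/32 ≈ -47.844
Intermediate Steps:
W(t, j) = 6*j
u(v) = 0 (u(v) = 0*(-4) = 0)
l(c, o) = 1 + o/4 (l(c, o) = o/o + o/4 = 1 + o*(1/4) = 1 + o/4)
O(E, S) = 1/24 + E/96 (O(E, S) = (1 + E/4)/((6*4)) = (1 + E/4)/24 = (1 + E/4)*(1/24) = 1/24 + E/96)
(-16 + O(1, 6))*3 = (-16 + (1/24 + (1/96)*1))*3 = (-16 + (1/24 + 1/96))*3 = (-16 + 5/96)*3 = -1531/96*3 = -1531/32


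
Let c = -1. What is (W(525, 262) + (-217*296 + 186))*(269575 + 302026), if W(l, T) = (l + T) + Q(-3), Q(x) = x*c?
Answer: -36157192856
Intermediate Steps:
Q(x) = -x (Q(x) = x*(-1) = -x)
W(l, T) = 3 + T + l (W(l, T) = (l + T) - 1*(-3) = (T + l) + 3 = 3 + T + l)
(W(525, 262) + (-217*296 + 186))*(269575 + 302026) = ((3 + 262 + 525) + (-217*296 + 186))*(269575 + 302026) = (790 + (-64232 + 186))*571601 = (790 - 64046)*571601 = -63256*571601 = -36157192856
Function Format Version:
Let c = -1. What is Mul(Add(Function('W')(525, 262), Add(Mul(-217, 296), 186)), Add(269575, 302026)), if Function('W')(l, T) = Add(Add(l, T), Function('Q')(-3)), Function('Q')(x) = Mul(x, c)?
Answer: -36157192856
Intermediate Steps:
Function('Q')(x) = Mul(-1, x) (Function('Q')(x) = Mul(x, -1) = Mul(-1, x))
Function('W')(l, T) = Add(3, T, l) (Function('W')(l, T) = Add(Add(l, T), Mul(-1, -3)) = Add(Add(T, l), 3) = Add(3, T, l))
Mul(Add(Function('W')(525, 262), Add(Mul(-217, 296), 186)), Add(269575, 302026)) = Mul(Add(Add(3, 262, 525), Add(Mul(-217, 296), 186)), Add(269575, 302026)) = Mul(Add(790, Add(-64232, 186)), 571601) = Mul(Add(790, -64046), 571601) = Mul(-63256, 571601) = -36157192856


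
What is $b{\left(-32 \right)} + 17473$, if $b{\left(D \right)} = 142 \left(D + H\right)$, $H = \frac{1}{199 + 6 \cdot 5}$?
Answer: $\frac{2960883}{229} \approx 12930.0$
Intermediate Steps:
$H = \frac{1}{229}$ ($H = \frac{1}{199 + 30} = \frac{1}{229} \approx 0.0043668$)
$b{\left(D \right)} = \frac{142}{229} + 142 D$ ($b{\left(D \right)} = 142 \left(D + \frac{1}{229}\right) = 142 \left(\frac{1}{229} + D\right) = \frac{142}{229} + 142 D$)
$b{\left(-32 \right)} + 17473 = \left(\frac{142}{229} + 142 \left(-32\right)\right) + 17473 = \left(\frac{142}{229} - 4544\right) + 17473 = - \frac{1040434}{229} + 17473 = \frac{2960883}{229}$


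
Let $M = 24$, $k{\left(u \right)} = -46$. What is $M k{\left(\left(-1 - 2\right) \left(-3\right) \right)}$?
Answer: $-1104$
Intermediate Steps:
$M k{\left(\left(-1 - 2\right) \left(-3\right) \right)} = 24 \left(-46\right) = -1104$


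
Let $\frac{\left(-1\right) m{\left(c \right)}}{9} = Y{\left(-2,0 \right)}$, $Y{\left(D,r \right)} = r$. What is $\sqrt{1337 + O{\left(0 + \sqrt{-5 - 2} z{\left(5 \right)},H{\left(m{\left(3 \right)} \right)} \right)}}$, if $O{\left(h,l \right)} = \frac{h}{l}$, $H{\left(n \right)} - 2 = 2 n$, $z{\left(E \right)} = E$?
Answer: $\frac{\sqrt{5348 + 10 i \sqrt{7}}}{2} \approx 36.565 + 0.090447 i$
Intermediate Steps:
$m{\left(c \right)} = 0$ ($m{\left(c \right)} = \left(-9\right) 0 = 0$)
$H{\left(n \right)} = 2 + 2 n$
$\sqrt{1337 + O{\left(0 + \sqrt{-5 - 2} z{\left(5 \right)},H{\left(m{\left(3 \right)} \right)} \right)}} = \sqrt{1337 + \frac{0 + \sqrt{-5 - 2} \cdot 5}{2 + 2 \cdot 0}} = \sqrt{1337 + \frac{0 + \sqrt{-7} \cdot 5}{2 + 0}} = \sqrt{1337 + \frac{0 + i \sqrt{7} \cdot 5}{2}} = \sqrt{1337 + \left(0 + 5 i \sqrt{7}\right) \frac{1}{2}} = \sqrt{1337 + 5 i \sqrt{7} \cdot \frac{1}{2}} = \sqrt{1337 + \frac{5 i \sqrt{7}}{2}}$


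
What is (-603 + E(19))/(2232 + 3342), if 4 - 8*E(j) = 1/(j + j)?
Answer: -183161/1694496 ≈ -0.10809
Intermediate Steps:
E(j) = ½ - 1/(16*j) (E(j) = ½ - 1/(8*(j + j)) = ½ - 1/(2*j)/8 = ½ - 1/(16*j))
(-603 + E(19))/(2232 + 3342) = (-603 + (1/16)*(-1 + 8*19)/19)/(2232 + 3342) = (-603 + (1/16)*(1/19)*(-1 + 152))/5574 = (-603 + (1/16)*(1/19)*151)*(1/5574) = (-603 + 151/304)*(1/5574) = -183161/304*1/5574 = -183161/1694496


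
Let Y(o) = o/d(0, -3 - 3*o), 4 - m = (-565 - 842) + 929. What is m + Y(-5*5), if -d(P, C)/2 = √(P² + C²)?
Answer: 69433/144 ≈ 482.17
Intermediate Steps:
d(P, C) = -2*√(C² + P²) (d(P, C) = -2*√(P² + C²) = -2*√(C² + P²))
m = 482 (m = 4 - ((-565 - 842) + 929) = 4 - (-1407 + 929) = 4 - 1*(-478) = 4 + 478 = 482)
Y(o) = -o/(2*√((-3 - 3*o)²)) (Y(o) = o/((-2*√((-3 - 3*o)² + 0²))) = o/((-2*√((-3 - 3*o)² + 0))) = o/((-2*√((-3 - 3*o)²))) = o*(-1/(2*√((-3 - 3*o)²))) = -o/(2*√((-3 - 3*o)²)))
m + Y(-5*5) = 482 - (-5*5)/(6*√((1 - 5*5)²)) = 482 - ⅙*(-25)/√((1 - 25)²) = 482 - ⅙*(-25)/√((-24)²) = 482 - ⅙*(-25)/√576 = 482 - ⅙*(-25)*1/24 = 482 + 25/144 = 69433/144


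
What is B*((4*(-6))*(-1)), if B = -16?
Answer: -384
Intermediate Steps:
B*((4*(-6))*(-1)) = -16*4*(-6)*(-1) = -(-384)*(-1) = -16*24 = -384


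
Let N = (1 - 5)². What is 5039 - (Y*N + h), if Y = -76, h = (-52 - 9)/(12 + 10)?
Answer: 137671/22 ≈ 6257.8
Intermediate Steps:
N = 16 (N = (-4)² = 16)
h = -61/22 ≈ -2.7727
5039 - (Y*N + h) = 5039 - (-76*16 - 61/22) = 5039 - (-1216 - 61/22) = 5039 - 1*(-26813/22) = 5039 + 26813/22 = 137671/22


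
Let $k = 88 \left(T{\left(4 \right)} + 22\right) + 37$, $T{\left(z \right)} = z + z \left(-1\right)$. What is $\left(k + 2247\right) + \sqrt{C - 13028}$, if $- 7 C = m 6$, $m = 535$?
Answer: $4220 + \frac{i \sqrt{660842}}{7} \approx 4220.0 + 116.13 i$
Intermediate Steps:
$T{\left(z \right)} = 0$ ($T{\left(z \right)} = z - z = 0$)
$C = - \frac{3210}{7}$ ($C = - \frac{535 \cdot 6}{7} = \left(- \frac{1}{7}\right) 3210 = - \frac{3210}{7} \approx -458.57$)
$k = 1973$ ($k = 88 \left(0 + 22\right) + 37 = 88 \cdot 22 + 37 = 1936 + 37 = 1973$)
$\left(k + 2247\right) + \sqrt{C - 13028} = \left(1973 + 2247\right) + \sqrt{- \frac{3210}{7} - 13028} = 4220 + \sqrt{- \frac{94406}{7}} = 4220 + \frac{i \sqrt{660842}}{7}$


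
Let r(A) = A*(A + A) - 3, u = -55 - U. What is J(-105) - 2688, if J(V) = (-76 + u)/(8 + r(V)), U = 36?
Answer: -59284007/22055 ≈ -2688.0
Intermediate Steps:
u = -91 (u = -55 - 1*36 = -55 - 36 = -91)
r(A) = -3 + 2*A² (r(A) = A*(2*A) - 3 = 2*A² - 3 = -3 + 2*A²)
J(V) = -167/(5 + 2*V²) (J(V) = (-76 - 91)/(8 + (-3 + 2*V²)) = -167/(5 + 2*V²))
J(-105) - 2688 = -167/(5 + 2*(-105)²) - 2688 = -167/(5 + 2*11025) - 2688 = -167/(5 + 22050) - 2688 = -167/22055 - 2688 = -59284007/22055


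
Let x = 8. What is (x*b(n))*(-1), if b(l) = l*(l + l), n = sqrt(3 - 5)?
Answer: 32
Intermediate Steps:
n = I*sqrt(2) (n = sqrt(-2) = I*sqrt(2) ≈ 1.4142*I)
b(l) = 2*l**2 (b(l) = l*(2*l) = 2*l**2)
(x*b(n))*(-1) = (8*(2*(I*sqrt(2))**2))*(-1) = (8*(2*(-2)))*(-1) = (8*(-4))*(-1) = -32*(-1) = 32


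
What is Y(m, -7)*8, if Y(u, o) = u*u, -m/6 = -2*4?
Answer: 18432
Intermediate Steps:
m = 48 (m = -(-12)*4 = -6*(-8) = 48)
Y(u, o) = u²
Y(m, -7)*8 = 48²*8 = 2304*8 = 18432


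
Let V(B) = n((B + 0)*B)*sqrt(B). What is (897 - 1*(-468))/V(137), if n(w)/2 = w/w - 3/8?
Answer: 1092*sqrt(137)/137 ≈ 93.296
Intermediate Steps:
n(w) = 5/4 (n(w) = 2*(w/w - 3/8) = 2*(1 - 3*1/8) = 2*(1 - 3/8) = 2*(5/8) = 5/4)
V(B) = 5*sqrt(B)/4
(897 - 1*(-468))/V(137) = (897 - 1*(-468))/((5*sqrt(137)/4)) = (897 + 468)*(4*sqrt(137)/685) = 1365*(4*sqrt(137)/685) = 1092*sqrt(137)/137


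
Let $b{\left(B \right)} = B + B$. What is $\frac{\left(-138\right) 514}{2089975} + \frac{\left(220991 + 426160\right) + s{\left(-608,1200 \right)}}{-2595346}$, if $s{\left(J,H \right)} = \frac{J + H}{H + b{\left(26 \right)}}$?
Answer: $- \frac{480963149843461}{1697777184237550} \approx -0.28329$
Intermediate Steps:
$b{\left(B \right)} = 2 B$
$s{\left(J,H \right)} = \frac{H + J}{52 + H}$ ($s{\left(J,H \right)} = \frac{J + H}{H + 2 \cdot 26} = \frac{H + J}{H + 52} = \frac{H + J}{52 + H}$)
$\frac{\left(-138\right) 514}{2089975} + \frac{\left(220991 + 426160\right) + s{\left(-608,1200 \right)}}{-2595346} = \frac{\left(-138\right) 514}{2089975} + \frac{\left(220991 + 426160\right) + \frac{1200 - 608}{52 + 1200}}{-2595346} = \left(-70932\right) \frac{1}{2089975} + \left(647151 + \frac{1}{1252} \cdot 592\right) \left(- \frac{1}{2595346}\right) = - \frac{70932}{2089975} + \left(647151 + \frac{1}{1252} \cdot 592\right) \left(- \frac{1}{2595346}\right) = - \frac{70932}{2089975} + \left(647151 + \frac{148}{313}\right) \left(- \frac{1}{2595346}\right) = - \frac{70932}{2089975} + \frac{202558411}{313} \left(- \frac{1}{2595346}\right) = - \frac{70932}{2089975} - \frac{202558411}{812343298} = - \frac{480963149843461}{1697777184237550}$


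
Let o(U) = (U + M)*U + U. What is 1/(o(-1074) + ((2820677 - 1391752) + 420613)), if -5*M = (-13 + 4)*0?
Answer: 1/3001940 ≈ 3.3312e-7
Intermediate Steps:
M = 0 (M = -(-13 + 4)*0/5 = -(-9)*0/5 = -⅕*0 = 0)
o(U) = U + U² (o(U) = (U + 0)*U + U = U*U + U = U² + U = U + U²)
1/(o(-1074) + ((2820677 - 1391752) + 420613)) = 1/(-1074*(1 - 1074) + ((2820677 - 1391752) + 420613)) = 1/(-1074*(-1073) + (1428925 + 420613)) = 1/(1152402 + 1849538) = 1/3001940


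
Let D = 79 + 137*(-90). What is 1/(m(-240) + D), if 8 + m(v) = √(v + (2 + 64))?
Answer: -12259/150283255 - I*√174/150283255 ≈ -8.1573e-5 - 8.7774e-8*I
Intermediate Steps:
m(v) = -8 + √(66 + v) (m(v) = -8 + √(v + (2 + 64)) = -8 + √(v + 66) = -8 + √(66 + v))
D = -12251 (D = 79 - 12330 = -12251)
1/(m(-240) + D) = 1/((-8 + √(66 - 240)) - 12251) = 1/((-8 + √(-174)) - 12251) = 1/((-8 + I*√174) - 12251) = 1/(-12259 + I*√174)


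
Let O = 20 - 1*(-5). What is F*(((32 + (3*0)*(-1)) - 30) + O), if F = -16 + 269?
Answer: 6831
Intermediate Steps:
O = 25 (O = 20 + 5 = 25)
F = 253
F*(((32 + (3*0)*(-1)) - 30) + O) = 253*(((32 + (3*0)*(-1)) - 30) + 25) = 253*(((32 + 0*(-1)) - 30) + 25) = 253*(((32 + 0) - 30) + 25) = 253*((32 - 30) + 25) = 253*(2 + 25) = 253*27 = 6831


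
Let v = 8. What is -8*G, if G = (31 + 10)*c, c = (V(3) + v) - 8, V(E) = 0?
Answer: 0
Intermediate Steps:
c = 0 (c = (0 + 8) - 8 = 8 - 8 = 0)
G = 0 (G = (31 + 10)*0 = 41*0 = 0)
-8*G = -8*0 = 0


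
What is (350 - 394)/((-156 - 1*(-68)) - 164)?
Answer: 11/63 ≈ 0.17460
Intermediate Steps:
(350 - 394)/((-156 - 1*(-68)) - 164) = -44/((-156 + 68) - 164) = -44/(-88 - 164) = -44/(-252) = -44*(-1/252) = 11/63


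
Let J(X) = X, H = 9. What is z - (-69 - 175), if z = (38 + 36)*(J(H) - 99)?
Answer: -6416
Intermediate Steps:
z = -6660 (z = (38 + 36)*(9 - 99) = 74*(-90) = -6660)
z - (-69 - 175) = -6660 - (-69 - 175) = -6660 - 1*(-244) = -6660 + 244 = -6416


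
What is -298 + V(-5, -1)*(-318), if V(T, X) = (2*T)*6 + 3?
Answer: 17828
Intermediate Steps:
V(T, X) = 3 + 12*T (V(T, X) = 12*T + 3 = 3 + 12*T)
-298 + V(-5, -1)*(-318) = -298 + (3 + 12*(-5))*(-318) = -298 + (3 - 60)*(-318) = -298 - 57*(-318) = -298 + 18126 = 17828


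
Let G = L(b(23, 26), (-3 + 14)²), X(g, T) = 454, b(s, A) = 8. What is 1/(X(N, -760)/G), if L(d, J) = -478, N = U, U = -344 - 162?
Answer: -239/227 ≈ -1.0529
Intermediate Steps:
U = -506
N = -506
G = -478
1/(X(N, -760)/G) = 1/(454/(-478)) = 1/(454*(-1/478)) = 1/(-227/239) = -239/227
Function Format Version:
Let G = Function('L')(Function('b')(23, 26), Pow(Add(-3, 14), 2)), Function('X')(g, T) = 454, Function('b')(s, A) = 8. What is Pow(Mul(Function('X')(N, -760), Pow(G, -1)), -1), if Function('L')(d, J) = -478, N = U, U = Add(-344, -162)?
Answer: Rational(-239, 227) ≈ -1.0529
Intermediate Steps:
U = -506
N = -506
G = -478
Pow(Mul(Function('X')(N, -760), Pow(G, -1)), -1) = Pow(Mul(454, Pow(-478, -1)), -1) = Pow(Mul(454, Rational(-1, 478)), -1) = Pow(Rational(-227, 239), -1) = Rational(-239, 227)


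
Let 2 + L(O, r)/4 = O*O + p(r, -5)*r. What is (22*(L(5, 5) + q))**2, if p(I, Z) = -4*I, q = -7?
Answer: 48024900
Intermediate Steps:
L(O, r) = -8 - 16*r**2 + 4*O**2 (L(O, r) = -8 + 4*(O*O + (-4*r)*r) = -8 + 4*(O**2 - 4*r**2) = -8 + (-16*r**2 + 4*O**2) = -8 - 16*r**2 + 4*O**2)
(22*(L(5, 5) + q))**2 = (22*((-8 - 16*5**2 + 4*5**2) - 7))**2 = (22*((-8 - 16*25 + 4*25) - 7))**2 = (22*((-8 - 400 + 100) - 7))**2 = (22*(-308 - 7))**2 = (22*(-315))**2 = (-6930)**2 = 48024900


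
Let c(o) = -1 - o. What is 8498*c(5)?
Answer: -50988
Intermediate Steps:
8498*c(5) = 8498*(-1 - 1*5) = 8498*(-1 - 5) = 8498*(-6) = -50988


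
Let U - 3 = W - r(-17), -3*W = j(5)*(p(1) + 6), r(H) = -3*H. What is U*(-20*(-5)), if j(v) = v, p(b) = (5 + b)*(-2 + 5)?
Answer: -8800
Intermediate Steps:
p(b) = 15 + 3*b (p(b) = (5 + b)*3 = 15 + 3*b)
W = -40 (W = -5*((15 + 3*1) + 6)/3 = -5*((15 + 3) + 6)/3 = -5*(18 + 6)/3 = -5*24/3 = -1/3*120 = -40)
U = -88 (U = 3 + (-40 - (-3)*(-17)) = 3 + (-40 - 1*51) = 3 + (-40 - 51) = 3 - 91 = -88)
U*(-20*(-5)) = -(-1760)*(-5) = -88*100 = -8800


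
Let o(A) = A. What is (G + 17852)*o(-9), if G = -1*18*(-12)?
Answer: -162612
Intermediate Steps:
G = 216 (G = -18*(-12) = 216)
(G + 17852)*o(-9) = (216 + 17852)*(-9) = 18068*(-9) = -162612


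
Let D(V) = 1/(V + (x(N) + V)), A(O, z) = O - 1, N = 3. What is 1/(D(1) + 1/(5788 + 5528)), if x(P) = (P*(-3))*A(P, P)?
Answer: -45264/2825 ≈ -16.023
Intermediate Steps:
A(O, z) = -1 + O
x(P) = -3*P*(-1 + P) (x(P) = (P*(-3))*(-1 + P) = (-3*P)*(-1 + P) = -3*P*(-1 + P))
D(V) = 1/(-18 + 2*V) (D(V) = 1/(V + (3*3*(1 - 1*3) + V)) = 1/(V + (3*3*(1 - 3) + V)) = 1/(V + (3*3*(-2) + V)) = 1/(V + (-18 + V)) = 1/(-18 + 2*V))
1/(D(1) + 1/(5788 + 5528)) = 1/(1/(2*(-9 + 1)) + 1/(5788 + 5528)) = 1/((1/2)/(-8) + 1/11316) = 1/((1/2)*(-1/8) + 1/11316) = 1/(-1/16 + 1/11316) = 1/(-2825/45264) = -45264/2825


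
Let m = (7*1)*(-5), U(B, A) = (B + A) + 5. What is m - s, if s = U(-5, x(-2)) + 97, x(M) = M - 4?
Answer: -126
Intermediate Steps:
x(M) = -4 + M
U(B, A) = 5 + A + B (U(B, A) = (A + B) + 5 = 5 + A + B)
m = -35 (m = 7*(-5) = -35)
s = 91 (s = (5 + (-4 - 2) - 5) + 97 = (5 - 6 - 5) + 97 = -6 + 97 = 91)
m - s = -35 - 1*91 = -35 - 91 = -126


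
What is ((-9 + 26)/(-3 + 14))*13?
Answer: 221/11 ≈ 20.091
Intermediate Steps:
((-9 + 26)/(-3 + 14))*13 = (17/11)*13 = 221/11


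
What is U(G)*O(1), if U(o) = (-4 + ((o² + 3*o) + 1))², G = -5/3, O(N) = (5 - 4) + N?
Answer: 4418/81 ≈ 54.543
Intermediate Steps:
O(N) = 1 + N
G = -5/3 (G = -5*⅓ = -5/3 ≈ -1.6667)
U(o) = (-3 + o² + 3*o)² (U(o) = (-4 + (1 + o² + 3*o))² = (-3 + o² + 3*o)²)
U(G)*O(1) = (-3 + (-5/3)² + 3*(-5/3))²*(1 + 1) = (-3 + 25/9 - 5)²*2 = (-47/9)²*2 = (2209/81)*2 = 4418/81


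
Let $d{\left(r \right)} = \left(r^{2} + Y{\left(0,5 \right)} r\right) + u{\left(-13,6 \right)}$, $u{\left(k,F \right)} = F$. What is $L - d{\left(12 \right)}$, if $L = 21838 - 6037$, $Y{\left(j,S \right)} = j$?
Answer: $15651$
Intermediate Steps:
$L = 15801$
$d{\left(r \right)} = 6 + r^{2}$ ($d{\left(r \right)} = \left(r^{2} + 0 r\right) + 6 = \left(r^{2} + 0\right) + 6 = r^{2} + 6 = 6 + r^{2}$)
$L - d{\left(12 \right)} = 15801 - \left(6 + 12^{2}\right) = 15801 - \left(6 + 144\right) = 15801 - 150 = 15651$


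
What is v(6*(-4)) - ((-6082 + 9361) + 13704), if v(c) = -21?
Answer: -17004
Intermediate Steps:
v(6*(-4)) - ((-6082 + 9361) + 13704) = -21 - ((-6082 + 9361) + 13704) = -21 - (3279 + 13704) = -21 - 1*16983 = -21 - 16983 = -17004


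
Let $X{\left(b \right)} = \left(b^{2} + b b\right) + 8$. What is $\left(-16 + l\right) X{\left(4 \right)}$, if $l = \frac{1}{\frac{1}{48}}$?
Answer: $1280$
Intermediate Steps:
$l = 48$ ($l = \frac{1}{\frac{1}{48}} = 48$)
$X{\left(b \right)} = 8 + 2 b^{2}$ ($X{\left(b \right)} = \left(b^{2} + b^{2}\right) + 8 = 2 b^{2} + 8 = 8 + 2 b^{2}$)
$\left(-16 + l\right) X{\left(4 \right)} = \left(-16 + 48\right) \left(8 + 2 \cdot 4^{2}\right) = 32 \left(8 + 2 \cdot 16\right) = 32 \left(8 + 32\right) = 32 \cdot 40 = 1280$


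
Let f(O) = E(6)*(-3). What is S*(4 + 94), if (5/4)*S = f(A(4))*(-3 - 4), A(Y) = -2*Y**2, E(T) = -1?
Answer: -8232/5 ≈ -1646.4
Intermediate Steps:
f(O) = 3 (f(O) = -1*(-3) = 3)
S = -84/5 (S = 4*(3*(-3 - 4))/5 = 4*(3*(-7))/5 = (4/5)*(-21) = -84/5 ≈ -16.800)
S*(4 + 94) = -84*(4 + 94)/5 = -84/5*98 = -8232/5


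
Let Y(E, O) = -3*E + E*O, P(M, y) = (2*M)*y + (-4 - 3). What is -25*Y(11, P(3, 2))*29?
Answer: -15950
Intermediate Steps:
P(M, y) = -7 + 2*M*y (P(M, y) = 2*M*y - 7 = -7 + 2*M*y)
-25*Y(11, P(3, 2))*29 = -275*(-3 + (-7 + 2*3*2))*29 = -275*(-3 + (-7 + 12))*29 = -275*(-3 + 5)*29 = -275*2*29 = -25*22*29 = -550*29 = -15950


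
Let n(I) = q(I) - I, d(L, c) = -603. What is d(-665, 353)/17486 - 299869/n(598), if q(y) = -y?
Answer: 2621394073/10456628 ≈ 250.69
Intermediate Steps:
n(I) = -2*I (n(I) = -I - I = -2*I)
d(-665, 353)/17486 - 299869/n(598) = -603/17486 - 299869/((-2*598)) = -603*1/17486 - 299869/(-1196) = -603/17486 - 299869*(-1/1196) = -603/17486 + 299869/1196 = 2621394073/10456628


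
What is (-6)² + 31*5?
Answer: 191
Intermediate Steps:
(-6)² + 31*5 = 36 + 155 = 191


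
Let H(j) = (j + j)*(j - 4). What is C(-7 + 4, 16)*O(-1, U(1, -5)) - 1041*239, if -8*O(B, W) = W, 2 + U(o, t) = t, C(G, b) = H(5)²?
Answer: -497423/2 ≈ -2.4871e+5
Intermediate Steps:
H(j) = 2*j*(-4 + j) (H(j) = (2*j)*(-4 + j) = 2*j*(-4 + j))
C(G, b) = 100 (C(G, b) = (2*5*(-4 + 5))² = (2*5*1)² = 10² = 100)
U(o, t) = -2 + t
O(B, W) = -W/8
C(-7 + 4, 16)*O(-1, U(1, -5)) - 1041*239 = 100*(-(-2 - 5)/8) - 1041*239 = 100*(-⅛*(-7)) - 248799 = 100*(7/8) - 248799 = 175/2 - 248799 = -497423/2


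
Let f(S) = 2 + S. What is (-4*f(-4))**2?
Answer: 64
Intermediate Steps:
(-4*f(-4))**2 = (-4*(2 - 4))**2 = (-4*(-2))**2 = 8**2 = 64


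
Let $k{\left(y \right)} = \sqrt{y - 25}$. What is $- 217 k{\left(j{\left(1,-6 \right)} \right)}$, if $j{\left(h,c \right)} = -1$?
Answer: $- 217 i \sqrt{26} \approx - 1106.5 i$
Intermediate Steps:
$k{\left(y \right)} = \sqrt{-25 + y}$
$- 217 k{\left(j{\left(1,-6 \right)} \right)} = - 217 \sqrt{-25 - 1} = - 217 \sqrt{-26} = - 217 i \sqrt{26}$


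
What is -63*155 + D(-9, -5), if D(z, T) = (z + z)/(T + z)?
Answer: -68346/7 ≈ -9763.7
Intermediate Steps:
D(z, T) = 2*z/(T + z) (D(z, T) = (2*z)/(T + z) = 2*z/(T + z))
-63*155 + D(-9, -5) = -63*155 + 2*(-9)/(-5 - 9) = -9765 + 2*(-9)/(-14) = -9765 + 2*(-9)*(-1/14) = -9765 + 9/7 = -68346/7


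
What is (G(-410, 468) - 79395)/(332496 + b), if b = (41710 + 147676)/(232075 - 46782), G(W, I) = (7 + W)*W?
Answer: 15904624655/61609370714 ≈ 0.25815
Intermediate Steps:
G(W, I) = W*(7 + W)
b = 189386/185293 ≈ 1.0221
(G(-410, 468) - 79395)/(332496 + b) = (-410*(7 - 410) - 79395)/(332496 + 189386/185293) = (-410*(-403) - 79395)/(61609370714/185293) = (165230 - 79395)*(185293/61609370714) = 85835*(185293/61609370714) = 15904624655/61609370714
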